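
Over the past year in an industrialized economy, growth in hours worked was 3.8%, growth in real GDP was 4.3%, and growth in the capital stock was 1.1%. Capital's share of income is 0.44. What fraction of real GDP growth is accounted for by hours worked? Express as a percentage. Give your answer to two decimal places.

Hours worked accounted for 49.49% of growth.

Labor's share = 1 − 0.44 = 0.56.
Hours worked contributed 0.56 × 3.8 = 2.128 pp.
Share of growth = 2.128 / 4.3 × 100 = 49.4884%.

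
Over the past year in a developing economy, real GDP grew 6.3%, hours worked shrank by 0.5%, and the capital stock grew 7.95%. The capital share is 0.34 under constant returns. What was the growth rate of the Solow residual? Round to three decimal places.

The Solow residual grew 3.927%.

Labor's share = 1 − 0.34 = 0.66.
The capital stock: 0.34 × 7.95 = 2.703 pp.
Hours worked: 0.66 × (-0.5) = -0.33 pp.
TFP growth = 6.3 − 2.373 = 3.927%.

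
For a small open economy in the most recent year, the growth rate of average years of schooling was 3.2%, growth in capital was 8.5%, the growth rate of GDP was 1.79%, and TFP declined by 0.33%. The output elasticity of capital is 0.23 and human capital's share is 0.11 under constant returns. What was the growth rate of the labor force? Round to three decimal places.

Labor's share = 1 − 0.23 − 0.11 = 0.66.
gY = gA + 0.23×8.5 + 0.11×3.2 + 0.66×g.
0.66×g = 1.79 + 0.33 − 2.307 = -0.187.
g = -0.187 / 0.66 = -0.28333%.

-0.283%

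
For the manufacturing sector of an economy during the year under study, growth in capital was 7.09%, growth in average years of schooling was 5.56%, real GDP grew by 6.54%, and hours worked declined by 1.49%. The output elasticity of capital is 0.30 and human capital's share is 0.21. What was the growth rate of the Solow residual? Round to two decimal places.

Labor's share = 1 − 0.3 − 0.21 = 0.49.
Capital: 0.3 × 7.09 = 2.127 pp.
Average years of schooling: 0.21 × 5.56 = 1.1676 pp.
Hours worked: 0.49 × (-1.49) = -0.7301 pp.
TFP growth = 6.54 − 2.5645 = 3.9755%.

3.98%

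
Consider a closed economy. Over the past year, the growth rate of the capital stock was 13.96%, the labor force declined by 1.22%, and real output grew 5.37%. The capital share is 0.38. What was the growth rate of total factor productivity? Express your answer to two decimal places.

Labor's share = 1 − 0.38 = 0.62.
The capital stock: 0.38 × 13.96 = 5.3048 pp.
The labor force: 0.62 × (-1.22) = -0.7564 pp.
TFP growth = 5.37 − 4.5484 = 0.8216%.

Total factor productivity growth was 0.82%.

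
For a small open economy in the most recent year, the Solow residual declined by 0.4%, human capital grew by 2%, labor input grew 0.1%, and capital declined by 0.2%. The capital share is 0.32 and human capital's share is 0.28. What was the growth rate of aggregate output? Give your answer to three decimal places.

Labor's share = 1 − 0.32 − 0.28 = 0.4.
Capital: 0.32 × (-0.2) = -0.064 pp.
Human capital: 0.28 × 2 = 0.56 pp.
Labor input: 0.4 × 0.1 = 0.04 pp.
Output growth = -0.4 + 0.536 = 0.136%.

0.136%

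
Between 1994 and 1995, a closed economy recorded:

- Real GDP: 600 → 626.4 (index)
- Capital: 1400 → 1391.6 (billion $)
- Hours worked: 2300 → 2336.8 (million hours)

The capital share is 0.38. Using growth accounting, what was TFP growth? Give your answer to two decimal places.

TFP growth was 3.64%.

Real GDP growth = (626.4 − 600) / 600 = 4.4%.
Capital growth = (1391.6 − 1400) / 1400 = -0.6%.
Hours worked growth = (2336.8 − 2300) / 2300 = 1.6%.
Labor's share = 1 − 0.38 = 0.62.
Capital: 0.38 × (-0.6) = -0.228 pp.
Hours worked: 0.62 × 1.6 = 0.992 pp.
TFP growth = 4.4 − 0.764 = 3.636%.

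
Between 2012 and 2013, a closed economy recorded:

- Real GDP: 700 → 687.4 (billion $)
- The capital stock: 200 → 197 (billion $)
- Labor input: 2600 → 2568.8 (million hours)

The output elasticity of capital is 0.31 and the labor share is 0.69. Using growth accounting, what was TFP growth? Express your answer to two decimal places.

-0.51%

Real GDP growth = (687.4 − 700) / 700 = -1.8%.
The capital stock growth = (197 − 200) / 200 = -1.5%.
Labor input growth = (2568.8 − 2600) / 2600 = -1.2%.
Labor's share = 1 − 0.31 = 0.69.
The capital stock: 0.31 × (-1.5) = -0.465 pp.
Labor input: 0.69 × (-1.2) = -0.828 pp.
TFP growth = -1.8 + 1.293 = -0.507%.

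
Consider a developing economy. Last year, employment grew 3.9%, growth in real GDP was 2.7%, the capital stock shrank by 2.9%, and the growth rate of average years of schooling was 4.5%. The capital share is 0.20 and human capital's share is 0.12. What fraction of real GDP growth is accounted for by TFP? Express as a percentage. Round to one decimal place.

Labor's share = 1 − 0.2 − 0.12 = 0.68.
The capital stock: 0.2 × (-2.9) = -0.58 pp.
Average years of schooling: 0.12 × 4.5 = 0.54 pp.
Employment: 0.68 × 3.9 = 2.652 pp.
TFP growth = 2.7 − 2.612 = 0.088%.
TFP share of growth = 0.088 / 2.7 × 100 = 3.259%.

3.3%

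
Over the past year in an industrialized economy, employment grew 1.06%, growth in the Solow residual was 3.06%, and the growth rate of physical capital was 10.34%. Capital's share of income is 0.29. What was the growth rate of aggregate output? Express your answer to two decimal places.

Aggregate output growth was 6.81%.

Labor's share = 1 − 0.29 = 0.71.
Physical capital: 0.29 × 10.34 = 2.9986 pp.
Employment: 0.71 × 1.06 = 0.7526 pp.
Output growth = 3.06 + 3.7512 = 6.8112%.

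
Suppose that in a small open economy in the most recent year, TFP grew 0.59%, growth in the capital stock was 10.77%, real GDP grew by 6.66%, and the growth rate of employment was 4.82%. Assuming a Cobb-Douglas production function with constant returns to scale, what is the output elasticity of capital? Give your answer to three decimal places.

0.210

gY = gA + α·gK + (1−α)·gL, so gY − gA − gL = α(gK − gL).
6.66 − 0.59 − 4.82 = α × (10.77 − 4.82).
1.25 = 5.95 α, so α = 0.21008.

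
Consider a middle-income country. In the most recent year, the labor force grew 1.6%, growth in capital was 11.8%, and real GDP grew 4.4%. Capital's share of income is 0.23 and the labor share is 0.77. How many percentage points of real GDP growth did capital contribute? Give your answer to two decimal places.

Contribution = share × growth = 0.23 × 11.8 = 2.714 pp.

2.71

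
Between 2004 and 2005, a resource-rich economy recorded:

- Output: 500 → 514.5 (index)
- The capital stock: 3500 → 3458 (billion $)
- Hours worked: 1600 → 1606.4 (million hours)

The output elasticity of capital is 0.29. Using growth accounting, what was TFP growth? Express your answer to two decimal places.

Output growth = (514.5 − 500) / 500 = 2.9%.
The capital stock growth = (3458 − 3500) / 3500 = -1.2%.
Hours worked growth = (1606.4 − 1600) / 1600 = 0.4%.
Labor's share = 1 − 0.29 = 0.71.
The capital stock: 0.29 × (-1.2) = -0.348 pp.
Hours worked: 0.71 × 0.4 = 0.284 pp.
TFP growth = 2.9 + 0.064 = 2.964%.

2.96%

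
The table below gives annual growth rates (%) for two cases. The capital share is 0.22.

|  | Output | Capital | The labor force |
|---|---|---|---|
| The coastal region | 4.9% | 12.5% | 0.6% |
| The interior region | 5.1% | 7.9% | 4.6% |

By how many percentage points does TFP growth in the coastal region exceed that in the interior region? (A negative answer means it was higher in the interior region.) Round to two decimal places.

Labor's share = 1 − 0.22 = 0.78.
The coastal region: TFP = 4.9 − 2.75 − 0.468 = 1.682%.
The interior region: TFP = 5.1 − 1.738 − 3.588 = -0.226%.
Difference = 1.682 − (-0.226) = 1.908 pp.

1.91 percentage points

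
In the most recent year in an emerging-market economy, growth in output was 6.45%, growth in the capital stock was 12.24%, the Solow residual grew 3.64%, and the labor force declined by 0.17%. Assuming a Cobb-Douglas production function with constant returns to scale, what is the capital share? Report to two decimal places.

gY = gA + α·gK + (1−α)·gL, so gY − gA − gL = α(gK − gL).
6.45 − 3.64 + 0.17 = α × (12.24 − (-0.17)).
2.98 = 12.41 α, so α = 0.2401.

0.24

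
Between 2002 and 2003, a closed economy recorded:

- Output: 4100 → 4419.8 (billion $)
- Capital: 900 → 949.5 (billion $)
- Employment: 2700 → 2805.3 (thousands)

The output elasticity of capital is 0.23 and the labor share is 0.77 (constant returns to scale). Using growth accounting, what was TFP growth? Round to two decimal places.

3.53%

Output growth = (4419.8 − 4100) / 4100 = 7.8%.
Capital growth = (949.5 − 900) / 900 = 5.5%.
Employment growth = (2805.3 − 2700) / 2700 = 3.9%.
Labor's share = 1 − 0.23 = 0.77.
Capital: 0.23 × 5.5 = 1.265 pp.
Employment: 0.77 × 3.9 = 3.003 pp.
TFP growth = 7.8 − 4.268 = 3.532%.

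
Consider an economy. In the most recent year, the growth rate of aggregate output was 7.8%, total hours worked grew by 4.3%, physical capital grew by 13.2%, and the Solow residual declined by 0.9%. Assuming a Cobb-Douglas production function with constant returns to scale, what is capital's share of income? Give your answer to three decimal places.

gY = gA + α·gK + (1−α)·gL, so gY − gA − gL = α(gK − gL).
7.8 + 0.9 − 4.3 = α × (13.2 − 4.3).
4.4 = 8.9 α, so α = 0.49438.

0.494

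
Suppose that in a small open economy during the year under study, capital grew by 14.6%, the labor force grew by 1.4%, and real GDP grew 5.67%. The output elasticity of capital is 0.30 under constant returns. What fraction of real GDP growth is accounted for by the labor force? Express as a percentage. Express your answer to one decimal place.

Labor's share = 1 − 0.3 = 0.7.
The labor force contributed 0.7 × 1.4 = 0.98 pp.
Share of growth = 0.98 / 5.67 × 100 = 17.284%.

17.3%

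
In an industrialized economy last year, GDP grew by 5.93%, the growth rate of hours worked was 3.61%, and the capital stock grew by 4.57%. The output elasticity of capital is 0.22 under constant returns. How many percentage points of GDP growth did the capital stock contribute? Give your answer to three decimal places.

Contribution = share × growth = 0.22 × 4.57 = 1.0054 pp.

1.005 pp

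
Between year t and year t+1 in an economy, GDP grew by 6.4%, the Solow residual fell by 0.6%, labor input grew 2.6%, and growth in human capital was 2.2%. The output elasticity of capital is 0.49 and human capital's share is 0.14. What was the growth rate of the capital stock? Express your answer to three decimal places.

11.694%

Labor's share = 1 − 0.49 − 0.14 = 0.37.
gY = gA + 0.14×2.2 + 0.37×2.6 + 0.49×g.
0.49×g = 6.4 + 0.6 − 1.27 = 5.73.
g = 5.73 / 0.49 = 11.69388%.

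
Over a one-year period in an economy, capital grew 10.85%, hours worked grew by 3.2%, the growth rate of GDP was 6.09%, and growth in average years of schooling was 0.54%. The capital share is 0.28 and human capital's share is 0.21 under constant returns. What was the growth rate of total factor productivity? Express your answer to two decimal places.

Labor's share = 1 − 0.28 − 0.21 = 0.51.
Capital: 0.28 × 10.85 = 3.038 pp.
Average years of schooling: 0.21 × 0.54 = 0.1134 pp.
Hours worked: 0.51 × 3.2 = 1.632 pp.
TFP growth = 6.09 − 4.7834 = 1.3066%.

Total factor productivity growth was 1.31%.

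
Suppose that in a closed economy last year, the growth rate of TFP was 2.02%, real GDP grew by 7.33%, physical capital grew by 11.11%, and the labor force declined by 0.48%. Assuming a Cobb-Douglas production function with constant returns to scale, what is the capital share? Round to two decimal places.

gY = gA + α·gK + (1−α)·gL, so gY − gA − gL = α(gK − gL).
7.33 − 2.02 + 0.48 = α × (11.11 − (-0.48)).
5.79 = 11.59 α, so α = 0.4996.

The capital share is 0.50.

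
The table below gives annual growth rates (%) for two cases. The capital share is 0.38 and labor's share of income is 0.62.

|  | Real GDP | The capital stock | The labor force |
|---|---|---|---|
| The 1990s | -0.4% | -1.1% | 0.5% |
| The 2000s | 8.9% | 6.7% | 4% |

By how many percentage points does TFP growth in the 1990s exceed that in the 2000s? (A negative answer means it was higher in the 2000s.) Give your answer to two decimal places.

-4.17 percentage points

Labor's share = 1 − 0.38 = 0.62.
The 1990s: TFP = -0.4 + 0.418 − 0.31 = -0.292%.
The 2000s: TFP = 8.9 − 2.546 − 2.48 = 3.874%.
Difference = -0.292 − (3.874) = -4.166 pp.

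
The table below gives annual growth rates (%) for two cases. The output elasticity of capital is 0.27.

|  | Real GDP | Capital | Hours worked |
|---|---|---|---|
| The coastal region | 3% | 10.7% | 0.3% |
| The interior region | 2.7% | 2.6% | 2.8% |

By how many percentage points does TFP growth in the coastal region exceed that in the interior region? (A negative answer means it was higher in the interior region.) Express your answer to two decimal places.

-0.06 percentage points

Labor's share = 1 − 0.27 = 0.73.
The coastal region: TFP = 3 − 2.889 − 0.219 = -0.108%.
The interior region: TFP = 2.7 − 0.702 − 2.044 = -0.046%.
Difference = -0.108 − (-0.046) = -0.062 pp.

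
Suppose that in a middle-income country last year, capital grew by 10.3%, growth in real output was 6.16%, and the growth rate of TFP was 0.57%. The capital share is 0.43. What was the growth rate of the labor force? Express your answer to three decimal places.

Labor's share = 1 − 0.43 = 0.57.
gY = gA + 0.43×10.3 + 0.57×g.
0.57×g = 6.16 − 0.57 − 4.429 = 1.161.
g = 1.161 / 0.57 = 2.03684%.

The labor force growth was 2.037%.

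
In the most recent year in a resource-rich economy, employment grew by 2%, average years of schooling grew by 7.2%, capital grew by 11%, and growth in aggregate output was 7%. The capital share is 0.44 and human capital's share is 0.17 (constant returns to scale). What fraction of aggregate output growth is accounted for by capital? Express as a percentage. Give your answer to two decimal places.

Capital accounted for 69.14% of growth.

Capital contributed 0.44 × 11 = 4.84 pp.
Share of growth = 4.84 / 7 × 100 = 69.1429%.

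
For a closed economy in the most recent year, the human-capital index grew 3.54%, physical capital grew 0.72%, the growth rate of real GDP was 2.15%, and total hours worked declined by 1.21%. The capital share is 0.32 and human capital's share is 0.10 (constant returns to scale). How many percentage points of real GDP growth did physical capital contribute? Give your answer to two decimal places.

0.23

Contribution = share × growth = 0.32 × 0.72 = 0.2304 pp.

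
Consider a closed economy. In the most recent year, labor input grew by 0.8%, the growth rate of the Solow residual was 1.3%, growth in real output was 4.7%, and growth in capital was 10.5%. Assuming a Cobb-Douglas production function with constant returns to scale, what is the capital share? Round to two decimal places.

The capital share is 0.27.

gY = gA + α·gK + (1−α)·gL, so gY − gA − gL = α(gK − gL).
4.7 − 1.3 − 0.8 = α × (10.5 − 0.8).
2.6 = 9.7 α, so α = 0.268.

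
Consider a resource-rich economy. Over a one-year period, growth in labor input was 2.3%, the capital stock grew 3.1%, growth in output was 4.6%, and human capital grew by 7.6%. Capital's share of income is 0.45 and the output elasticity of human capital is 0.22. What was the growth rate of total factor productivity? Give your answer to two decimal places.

Total factor productivity growth was 0.77%.

Labor's share = 1 − 0.45 − 0.22 = 0.33.
The capital stock: 0.45 × 3.1 = 1.395 pp.
Human capital: 0.22 × 7.6 = 1.672 pp.
Labor input: 0.33 × 2.3 = 0.759 pp.
TFP growth = 4.6 − 3.826 = 0.774%.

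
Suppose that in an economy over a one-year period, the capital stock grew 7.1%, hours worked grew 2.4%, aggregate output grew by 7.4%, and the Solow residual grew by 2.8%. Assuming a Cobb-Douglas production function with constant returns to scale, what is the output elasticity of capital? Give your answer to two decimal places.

gY = gA + α·gK + (1−α)·gL, so gY − gA − gL = α(gK − gL).
7.4 − 2.8 − 2.4 = α × (7.1 − 2.4).
2.2 = 4.7 α, so α = 0.4681.

0.47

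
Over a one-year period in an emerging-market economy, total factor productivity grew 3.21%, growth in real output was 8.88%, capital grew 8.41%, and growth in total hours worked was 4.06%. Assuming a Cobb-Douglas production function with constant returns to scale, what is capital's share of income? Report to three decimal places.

gY = gA + α·gK + (1−α)·gL, so gY − gA − gL = α(gK − gL).
8.88 − 3.21 − 4.06 = α × (8.41 − 4.06).
1.61 = 4.35 α, so α = 0.37011.

α = 0.370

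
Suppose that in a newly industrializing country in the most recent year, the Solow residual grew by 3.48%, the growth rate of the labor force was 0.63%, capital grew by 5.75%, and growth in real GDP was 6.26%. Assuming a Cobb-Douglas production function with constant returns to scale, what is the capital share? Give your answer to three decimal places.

0.420

gY = gA + α·gK + (1−α)·gL, so gY − gA − gL = α(gK − gL).
6.26 − 3.48 − 0.63 = α × (5.75 − 0.63).
2.15 = 5.12 α, so α = 0.41992.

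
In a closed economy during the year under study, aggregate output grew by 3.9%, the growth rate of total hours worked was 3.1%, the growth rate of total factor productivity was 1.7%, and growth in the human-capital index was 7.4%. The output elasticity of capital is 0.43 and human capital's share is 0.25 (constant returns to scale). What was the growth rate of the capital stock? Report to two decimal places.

Labor's share = 1 − 0.43 − 0.25 = 0.32.
gY = gA + 0.25×7.4 + 0.32×3.1 + 0.43×g.
0.43×g = 3.9 − 1.7 − 2.842 = -0.642.
g = -0.642 / 0.43 = -1.493%.

-1.49%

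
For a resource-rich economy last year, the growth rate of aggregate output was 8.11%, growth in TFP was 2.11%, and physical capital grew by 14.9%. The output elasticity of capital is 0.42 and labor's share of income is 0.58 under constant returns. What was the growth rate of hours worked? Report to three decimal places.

Labor's share = 1 − 0.42 = 0.58.
gY = gA + 0.42×14.9 + 0.58×g.
0.58×g = 8.11 − 2.11 − 6.258 = -0.258.
g = -0.258 / 0.58 = -0.44483%.

-0.445%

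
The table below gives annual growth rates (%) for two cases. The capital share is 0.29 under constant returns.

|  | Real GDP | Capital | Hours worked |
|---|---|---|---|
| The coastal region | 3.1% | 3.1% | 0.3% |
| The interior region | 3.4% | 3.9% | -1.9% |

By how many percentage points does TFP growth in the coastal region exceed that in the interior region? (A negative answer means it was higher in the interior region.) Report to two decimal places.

-1.63 percentage points

Labor's share = 1 − 0.29 = 0.71.
The coastal region: TFP = 3.1 − 0.899 − 0.213 = 1.988%.
The interior region: TFP = 3.4 − 1.131 + 1.349 = 3.618%.
Difference = 1.988 − (3.618) = -1.63 pp.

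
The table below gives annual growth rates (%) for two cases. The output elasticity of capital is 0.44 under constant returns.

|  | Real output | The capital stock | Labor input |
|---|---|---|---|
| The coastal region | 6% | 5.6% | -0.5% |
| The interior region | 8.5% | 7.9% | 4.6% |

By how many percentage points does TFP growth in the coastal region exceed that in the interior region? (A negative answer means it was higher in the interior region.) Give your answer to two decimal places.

1.37 percentage points

Labor's share = 1 − 0.44 = 0.56.
The coastal region: TFP = 6 − 2.464 + 0.28 = 3.816%.
The interior region: TFP = 8.5 − 3.476 − 2.576 = 2.448%.
Difference = 3.816 − (2.448) = 1.368 pp.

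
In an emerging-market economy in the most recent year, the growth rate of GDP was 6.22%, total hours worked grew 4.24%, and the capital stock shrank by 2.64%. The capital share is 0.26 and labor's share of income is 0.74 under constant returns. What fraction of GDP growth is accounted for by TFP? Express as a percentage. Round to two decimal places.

60.59%

Labor's share = 1 − 0.26 = 0.74.
The capital stock: 0.26 × (-2.64) = -0.6864 pp.
Total hours worked: 0.74 × 4.24 = 3.1376 pp.
TFP growth = 6.22 − 2.4512 = 3.7688%.
TFP share of growth = 3.7688 / 6.22 × 100 = 60.5916%.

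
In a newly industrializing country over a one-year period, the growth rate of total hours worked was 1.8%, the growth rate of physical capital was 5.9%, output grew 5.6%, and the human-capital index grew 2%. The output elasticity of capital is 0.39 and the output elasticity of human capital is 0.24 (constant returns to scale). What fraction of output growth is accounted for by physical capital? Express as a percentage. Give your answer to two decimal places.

Physical capital accounted for 41.09% of growth.

Physical capital contributed 0.39 × 5.9 = 2.301 pp.
Share of growth = 2.301 / 5.6 × 100 = 41.0893%.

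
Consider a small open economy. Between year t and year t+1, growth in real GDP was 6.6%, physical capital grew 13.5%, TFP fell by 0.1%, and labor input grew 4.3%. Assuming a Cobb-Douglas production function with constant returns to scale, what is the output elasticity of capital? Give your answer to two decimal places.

gY = gA + α·gK + (1−α)·gL, so gY − gA − gL = α(gK − gL).
6.6 + 0.1 − 4.3 = α × (13.5 − 4.3).
2.4 = 9.2 α, so α = 0.2609.

The output elasticity of capital is 0.26.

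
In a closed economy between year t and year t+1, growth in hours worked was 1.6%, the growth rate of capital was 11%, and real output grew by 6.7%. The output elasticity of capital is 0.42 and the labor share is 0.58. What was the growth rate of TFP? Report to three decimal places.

1.152%

Labor's share = 1 − 0.42 = 0.58.
Capital: 0.42 × 11 = 4.62 pp.
Hours worked: 0.58 × 1.6 = 0.928 pp.
TFP growth = 6.7 − 5.548 = 1.152%.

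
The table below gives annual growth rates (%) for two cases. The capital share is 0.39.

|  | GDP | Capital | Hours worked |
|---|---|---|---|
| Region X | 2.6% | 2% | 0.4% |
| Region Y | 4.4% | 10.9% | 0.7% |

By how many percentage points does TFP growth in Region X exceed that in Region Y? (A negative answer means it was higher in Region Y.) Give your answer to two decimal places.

Labor's share = 1 − 0.39 = 0.61.
Region X: TFP = 2.6 − 0.78 − 0.244 = 1.576%.
Region Y: TFP = 4.4 − 4.251 − 0.427 = -0.278%.
Difference = 1.576 − (-0.278) = 1.854 pp.

1.85 percentage points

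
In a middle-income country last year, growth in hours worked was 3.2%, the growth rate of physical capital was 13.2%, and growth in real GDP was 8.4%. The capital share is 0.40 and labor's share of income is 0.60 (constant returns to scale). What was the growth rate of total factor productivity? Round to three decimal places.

Labor's share = 1 − 0.4 = 0.6.
Physical capital: 0.4 × 13.2 = 5.28 pp.
Hours worked: 0.6 × 3.2 = 1.92 pp.
TFP growth = 8.4 − 7.2 = 1.2%.

1.200%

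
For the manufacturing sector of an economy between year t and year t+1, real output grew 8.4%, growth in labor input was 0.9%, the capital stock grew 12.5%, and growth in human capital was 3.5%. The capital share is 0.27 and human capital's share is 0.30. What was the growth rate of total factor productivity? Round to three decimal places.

3.588%

Labor's share = 1 − 0.27 − 0.3 = 0.43.
The capital stock: 0.27 × 12.5 = 3.375 pp.
Human capital: 0.3 × 3.5 = 1.05 pp.
Labor input: 0.43 × 0.9 = 0.387 pp.
TFP growth = 8.4 − 4.812 = 3.588%.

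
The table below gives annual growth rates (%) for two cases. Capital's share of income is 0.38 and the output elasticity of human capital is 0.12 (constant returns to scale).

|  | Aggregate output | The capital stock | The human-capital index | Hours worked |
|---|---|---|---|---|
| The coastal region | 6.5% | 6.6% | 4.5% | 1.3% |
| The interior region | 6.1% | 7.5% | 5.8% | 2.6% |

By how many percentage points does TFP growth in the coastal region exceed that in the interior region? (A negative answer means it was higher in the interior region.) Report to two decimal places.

1.55 percentage points

Labor's share = 1 − 0.38 − 0.12 = 0.5.
The coastal region: TFP = 6.5 − 2.508 − 0.54 − 0.65 = 2.802%.
The interior region: TFP = 6.1 − 2.85 − 0.696 − 1.3 = 1.254%.
Difference = 2.802 − (1.254) = 1.548 pp.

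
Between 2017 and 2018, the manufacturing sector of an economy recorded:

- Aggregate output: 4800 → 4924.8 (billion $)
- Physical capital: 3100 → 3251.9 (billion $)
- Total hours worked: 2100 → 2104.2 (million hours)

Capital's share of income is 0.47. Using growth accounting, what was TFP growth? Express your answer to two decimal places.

Aggregate output growth = (4924.8 − 4800) / 4800 = 2.6%.
Physical capital growth = (3251.9 − 3100) / 3100 = 4.9%.
Total hours worked growth = (2104.2 − 2100) / 2100 = 0.2%.
Labor's share = 1 − 0.47 = 0.53.
Physical capital: 0.47 × 4.9 = 2.303 pp.
Total hours worked: 0.53 × 0.2 = 0.106 pp.
TFP growth = 2.6 − 2.409 = 0.191%.

0.19%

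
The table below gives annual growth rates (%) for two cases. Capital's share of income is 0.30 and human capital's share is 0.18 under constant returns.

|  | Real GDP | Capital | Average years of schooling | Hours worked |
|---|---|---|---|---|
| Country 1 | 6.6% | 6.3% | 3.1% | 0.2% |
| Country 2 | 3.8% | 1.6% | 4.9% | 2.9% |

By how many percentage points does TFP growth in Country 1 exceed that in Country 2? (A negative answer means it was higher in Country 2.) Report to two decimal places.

Labor's share = 1 − 0.3 − 0.18 = 0.52.
Country 1: TFP = 6.6 − 1.89 − 0.558 − 0.104 = 4.048%.
Country 2: TFP = 3.8 − 0.48 − 0.882 − 1.508 = 0.93%.
Difference = 4.048 − (0.93) = 3.118 pp.

3.12 percentage points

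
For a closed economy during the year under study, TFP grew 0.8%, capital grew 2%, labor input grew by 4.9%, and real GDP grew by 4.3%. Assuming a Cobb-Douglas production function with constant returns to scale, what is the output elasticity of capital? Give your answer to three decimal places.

α = 0.483

gY = gA + α·gK + (1−α)·gL, so gY − gA − gL = α(gK − gL).
4.3 − 0.8 − 4.9 = α × (2 − 4.9).
-1.4 = -2.9 α, so α = 0.48276.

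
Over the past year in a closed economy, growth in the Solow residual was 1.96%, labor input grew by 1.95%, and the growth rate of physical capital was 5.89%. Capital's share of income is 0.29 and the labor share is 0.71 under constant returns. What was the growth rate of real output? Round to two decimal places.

Labor's share = 1 − 0.29 = 0.71.
Physical capital: 0.29 × 5.89 = 1.7081 pp.
Labor input: 0.71 × 1.95 = 1.3845 pp.
Output growth = 1.96 + 3.0926 = 5.0526%.

5.05%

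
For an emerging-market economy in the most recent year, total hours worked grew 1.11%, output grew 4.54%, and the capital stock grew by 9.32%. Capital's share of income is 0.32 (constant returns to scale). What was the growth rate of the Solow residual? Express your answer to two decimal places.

Labor's share = 1 − 0.32 = 0.68.
The capital stock: 0.32 × 9.32 = 2.9824 pp.
Total hours worked: 0.68 × 1.11 = 0.7548 pp.
TFP growth = 4.54 − 3.7372 = 0.8028%.

The Solow residual grew 0.80%.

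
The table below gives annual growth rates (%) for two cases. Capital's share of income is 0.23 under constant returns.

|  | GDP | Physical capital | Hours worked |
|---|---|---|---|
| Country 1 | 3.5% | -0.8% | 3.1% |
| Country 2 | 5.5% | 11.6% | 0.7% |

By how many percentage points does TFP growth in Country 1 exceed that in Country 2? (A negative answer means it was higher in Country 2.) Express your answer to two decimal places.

-1.00 percentage points

Labor's share = 1 − 0.23 = 0.77.
Country 1: TFP = 3.5 + 0.184 − 2.387 = 1.297%.
Country 2: TFP = 5.5 − 2.668 − 0.539 = 2.293%.
Difference = 1.297 − (2.293) = -0.996 pp.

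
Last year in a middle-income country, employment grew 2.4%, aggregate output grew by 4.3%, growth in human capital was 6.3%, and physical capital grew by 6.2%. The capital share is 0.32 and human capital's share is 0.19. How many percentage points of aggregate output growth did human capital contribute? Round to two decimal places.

1.20 percentage points

Contribution = share × growth = 0.19 × 6.3 = 1.197 pp.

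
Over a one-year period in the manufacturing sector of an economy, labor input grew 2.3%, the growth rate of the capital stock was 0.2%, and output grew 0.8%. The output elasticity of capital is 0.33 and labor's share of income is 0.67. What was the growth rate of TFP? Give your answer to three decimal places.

Labor's share = 1 − 0.33 = 0.67.
The capital stock: 0.33 × 0.2 = 0.066 pp.
Labor input: 0.67 × 2.3 = 1.541 pp.
TFP growth = 0.8 − 1.607 = -0.807%.

-0.807%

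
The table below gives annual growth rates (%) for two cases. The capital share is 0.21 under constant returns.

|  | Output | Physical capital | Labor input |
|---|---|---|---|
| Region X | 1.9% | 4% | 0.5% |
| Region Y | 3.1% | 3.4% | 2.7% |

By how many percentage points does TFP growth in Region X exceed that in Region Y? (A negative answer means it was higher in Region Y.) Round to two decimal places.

0.41 percentage points

Labor's share = 1 − 0.21 = 0.79.
Region X: TFP = 1.9 − 0.84 − 0.395 = 0.665%.
Region Y: TFP = 3.1 − 0.714 − 2.133 = 0.253%.
Difference = 0.665 − (0.253) = 0.412 pp.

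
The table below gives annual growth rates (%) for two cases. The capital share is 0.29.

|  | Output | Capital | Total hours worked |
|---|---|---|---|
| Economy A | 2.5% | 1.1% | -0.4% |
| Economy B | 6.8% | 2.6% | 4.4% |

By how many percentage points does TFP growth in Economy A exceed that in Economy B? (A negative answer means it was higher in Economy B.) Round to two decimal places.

-0.46 percentage points

Labor's share = 1 − 0.29 = 0.71.
Economy A: TFP = 2.5 − 0.319 + 0.284 = 2.465%.
Economy B: TFP = 6.8 − 0.754 − 3.124 = 2.922%.
Difference = 2.465 − (2.922) = -0.457 pp.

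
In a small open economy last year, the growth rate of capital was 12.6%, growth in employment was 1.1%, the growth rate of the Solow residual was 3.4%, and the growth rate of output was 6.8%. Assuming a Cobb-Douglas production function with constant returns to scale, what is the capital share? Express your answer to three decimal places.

α = 0.200

gY = gA + α·gK + (1−α)·gL, so gY − gA − gL = α(gK − gL).
6.8 − 3.4 − 1.1 = α × (12.6 − 1.1).
2.3 = 11.5 α, so α = 0.2.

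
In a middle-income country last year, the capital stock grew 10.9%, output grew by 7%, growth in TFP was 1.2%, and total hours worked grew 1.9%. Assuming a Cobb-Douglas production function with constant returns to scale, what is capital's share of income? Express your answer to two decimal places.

gY = gA + α·gK + (1−α)·gL, so gY − gA − gL = α(gK − gL).
7 − 1.2 − 1.9 = α × (10.9 − 1.9).
3.9 = 9 α, so α = 0.4333.

Capital's share of income is 0.43.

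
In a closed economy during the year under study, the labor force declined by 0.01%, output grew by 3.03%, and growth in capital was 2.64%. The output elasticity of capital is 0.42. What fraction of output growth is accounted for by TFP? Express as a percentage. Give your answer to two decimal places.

63.60%

Labor's share = 1 − 0.42 = 0.58.
Capital: 0.42 × 2.64 = 1.1088 pp.
The labor force: 0.58 × (-0.01) = -0.0058 pp.
TFP growth = 3.03 − 1.103 = 1.927%.
TFP share of growth = 1.927 / 3.03 × 100 = 63.5974%.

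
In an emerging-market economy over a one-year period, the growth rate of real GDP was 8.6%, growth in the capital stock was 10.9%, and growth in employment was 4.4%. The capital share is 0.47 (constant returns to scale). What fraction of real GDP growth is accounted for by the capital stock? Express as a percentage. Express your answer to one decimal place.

59.6%

The capital stock contributed 0.47 × 10.9 = 5.123 pp.
Share of growth = 5.123 / 8.6 × 100 = 59.57%.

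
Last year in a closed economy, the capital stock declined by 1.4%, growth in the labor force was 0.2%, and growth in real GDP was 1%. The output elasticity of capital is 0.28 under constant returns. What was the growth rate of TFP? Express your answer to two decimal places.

Labor's share = 1 − 0.28 = 0.72.
The capital stock: 0.28 × (-1.4) = -0.392 pp.
The labor force: 0.72 × 0.2 = 0.144 pp.
TFP growth = 1 + 0.248 = 1.248%.

1.25%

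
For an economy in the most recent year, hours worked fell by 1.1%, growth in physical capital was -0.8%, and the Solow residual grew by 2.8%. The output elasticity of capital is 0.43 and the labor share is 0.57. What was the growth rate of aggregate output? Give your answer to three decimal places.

Labor's share = 1 − 0.43 = 0.57.
Physical capital: 0.43 × (-0.8) = -0.344 pp.
Hours worked: 0.57 × (-1.1) = -0.627 pp.
Output growth = 2.8 + (-0.971) = 1.829%.

Aggregate output growth was 1.829%.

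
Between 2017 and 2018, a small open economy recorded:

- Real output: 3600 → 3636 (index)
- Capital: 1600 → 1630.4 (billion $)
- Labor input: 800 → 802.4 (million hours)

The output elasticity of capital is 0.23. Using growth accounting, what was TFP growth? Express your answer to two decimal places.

Real output growth = (3636 − 3600) / 3600 = 1%.
Capital growth = (1630.4 − 1600) / 1600 = 1.9%.
Labor input growth = (802.4 − 800) / 800 = 0.3%.
Labor's share = 1 − 0.23 = 0.77.
Capital: 0.23 × 1.9 = 0.437 pp.
Labor input: 0.77 × 0.3 = 0.231 pp.
TFP growth = 1 − 0.668 = 0.332%.

0.33%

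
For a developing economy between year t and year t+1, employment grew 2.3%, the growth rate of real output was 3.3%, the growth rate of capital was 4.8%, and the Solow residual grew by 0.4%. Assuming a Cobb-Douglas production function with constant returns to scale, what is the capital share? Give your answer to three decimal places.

gY = gA + α·gK + (1−α)·gL, so gY − gA − gL = α(gK − gL).
3.3 − 0.4 − 2.3 = α × (4.8 − 2.3).
0.6 = 2.5 α, so α = 0.24.

α = 0.240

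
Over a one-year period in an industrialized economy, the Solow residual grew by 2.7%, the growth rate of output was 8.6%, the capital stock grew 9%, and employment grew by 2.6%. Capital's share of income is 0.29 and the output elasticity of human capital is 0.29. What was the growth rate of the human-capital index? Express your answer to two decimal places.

7.58%

Labor's share = 1 − 0.29 − 0.29 = 0.42.
gY = gA + 0.29×9 + 0.42×2.6 + 0.29×g.
0.29×g = 8.6 − 2.7 − 3.702 = 2.198.
g = 2.198 / 0.29 = 7.5793%.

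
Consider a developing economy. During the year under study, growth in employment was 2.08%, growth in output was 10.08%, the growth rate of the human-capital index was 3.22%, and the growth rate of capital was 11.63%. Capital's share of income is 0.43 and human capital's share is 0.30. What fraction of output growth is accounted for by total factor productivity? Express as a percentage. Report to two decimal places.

35.23%

Labor's share = 1 − 0.43 − 0.3 = 0.27.
Capital: 0.43 × 11.63 = 5.0009 pp.
The human-capital index: 0.3 × 3.22 = 0.966 pp.
Employment: 0.27 × 2.08 = 0.5616 pp.
TFP growth = 10.08 − 6.5285 = 3.5515%.
TFP share of growth = 3.5515 / 10.08 × 100 = 35.2331%.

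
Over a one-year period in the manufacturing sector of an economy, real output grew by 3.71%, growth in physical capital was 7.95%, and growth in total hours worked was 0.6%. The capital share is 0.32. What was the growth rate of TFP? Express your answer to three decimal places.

TFP grew 0.758%.

Labor's share = 1 − 0.32 = 0.68.
Physical capital: 0.32 × 7.95 = 2.544 pp.
Total hours worked: 0.68 × 0.6 = 0.408 pp.
TFP growth = 3.71 − 2.952 = 0.758%.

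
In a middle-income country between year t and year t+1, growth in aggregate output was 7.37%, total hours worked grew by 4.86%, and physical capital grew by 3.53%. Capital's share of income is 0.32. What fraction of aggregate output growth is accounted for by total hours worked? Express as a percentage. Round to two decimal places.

Total hours worked accounted for 44.84% of growth.

Labor's share = 1 − 0.32 = 0.68.
Total hours worked contributed 0.68 × 4.86 = 3.3048 pp.
Share of growth = 3.3048 / 7.37 × 100 = 44.8412%.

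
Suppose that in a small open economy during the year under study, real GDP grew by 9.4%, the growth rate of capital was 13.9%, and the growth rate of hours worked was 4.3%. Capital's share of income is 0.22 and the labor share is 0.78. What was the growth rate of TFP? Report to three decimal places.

Labor's share = 1 − 0.22 = 0.78.
Capital: 0.22 × 13.9 = 3.058 pp.
Hours worked: 0.78 × 4.3 = 3.354 pp.
TFP growth = 9.4 − 6.412 = 2.988%.

2.988%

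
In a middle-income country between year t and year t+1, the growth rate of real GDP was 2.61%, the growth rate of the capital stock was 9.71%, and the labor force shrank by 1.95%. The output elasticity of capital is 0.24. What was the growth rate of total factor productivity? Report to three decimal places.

Labor's share = 1 − 0.24 = 0.76.
The capital stock: 0.24 × 9.71 = 2.3304 pp.
The labor force: 0.76 × (-1.95) = -1.482 pp.
TFP growth = 2.61 − 0.8484 = 1.7616%.

Total factor productivity grew 1.762%.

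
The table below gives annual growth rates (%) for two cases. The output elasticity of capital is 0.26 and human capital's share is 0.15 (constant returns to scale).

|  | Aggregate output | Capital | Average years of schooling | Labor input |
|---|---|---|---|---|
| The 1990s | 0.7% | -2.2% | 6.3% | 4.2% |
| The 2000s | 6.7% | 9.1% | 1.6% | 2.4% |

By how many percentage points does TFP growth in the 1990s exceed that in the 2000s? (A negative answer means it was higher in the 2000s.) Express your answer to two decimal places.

-4.83 percentage points

Labor's share = 1 − 0.26 − 0.15 = 0.59.
The 1990s: TFP = 0.7 + 0.572 − 0.945 − 2.478 = -2.151%.
The 2000s: TFP = 6.7 − 2.366 − 0.24 − 1.416 = 2.678%.
Difference = -2.151 − (2.678) = -4.829 pp.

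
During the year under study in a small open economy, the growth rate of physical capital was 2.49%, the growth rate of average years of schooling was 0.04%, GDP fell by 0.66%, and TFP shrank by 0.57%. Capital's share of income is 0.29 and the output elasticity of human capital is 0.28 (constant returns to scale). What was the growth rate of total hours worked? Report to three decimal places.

-1.915%

Labor's share = 1 − 0.29 − 0.28 = 0.43.
gY = gA + 0.29×2.49 + 0.28×0.04 + 0.43×g.
0.43×g = -0.66 + 0.57 − 0.7333 = -0.8233.
g = -0.8233 / 0.43 = -1.91465%.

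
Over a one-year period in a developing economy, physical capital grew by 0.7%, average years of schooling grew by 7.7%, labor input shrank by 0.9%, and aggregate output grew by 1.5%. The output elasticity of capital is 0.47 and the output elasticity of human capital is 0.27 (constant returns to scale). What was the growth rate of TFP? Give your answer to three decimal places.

Labor's share = 1 − 0.47 − 0.27 = 0.26.
Physical capital: 0.47 × 0.7 = 0.329 pp.
Average years of schooling: 0.27 × 7.7 = 2.079 pp.
Labor input: 0.26 × (-0.9) = -0.234 pp.
TFP growth = 1.5 − 2.174 = -0.674%.

-0.674%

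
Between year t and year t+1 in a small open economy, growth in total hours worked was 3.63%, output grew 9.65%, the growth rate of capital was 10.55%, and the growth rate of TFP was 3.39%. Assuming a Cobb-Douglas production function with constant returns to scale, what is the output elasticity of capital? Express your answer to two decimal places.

gY = gA + α·gK + (1−α)·gL, so gY − gA − gL = α(gK − gL).
9.65 − 3.39 − 3.63 = α × (10.55 − 3.63).
2.63 = 6.92 α, so α = 0.3801.

0.38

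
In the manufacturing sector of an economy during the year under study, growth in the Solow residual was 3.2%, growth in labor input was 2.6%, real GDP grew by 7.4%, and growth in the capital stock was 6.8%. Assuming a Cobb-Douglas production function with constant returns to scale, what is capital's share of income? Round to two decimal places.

gY = gA + α·gK + (1−α)·gL, so gY − gA − gL = α(gK − gL).
7.4 − 3.2 − 2.6 = α × (6.8 − 2.6).
1.6 = 4.2 α, so α = 0.381.

0.38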